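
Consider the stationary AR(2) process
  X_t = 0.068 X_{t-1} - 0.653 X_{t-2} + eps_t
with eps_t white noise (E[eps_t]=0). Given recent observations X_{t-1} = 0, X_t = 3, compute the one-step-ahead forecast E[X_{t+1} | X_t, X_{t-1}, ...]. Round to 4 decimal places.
E[X_{t+1} \mid \mathcal F_t] = 0.2040

For an AR(p) model X_t = c + sum_i phi_i X_{t-i} + eps_t, the
one-step-ahead conditional mean is
  E[X_{t+1} | X_t, ...] = c + sum_i phi_i X_{t+1-i}.
Substitute known values:
  E[X_{t+1} | ...] = (0.068) * (3) + (-0.653) * (0)
                   = 0.2040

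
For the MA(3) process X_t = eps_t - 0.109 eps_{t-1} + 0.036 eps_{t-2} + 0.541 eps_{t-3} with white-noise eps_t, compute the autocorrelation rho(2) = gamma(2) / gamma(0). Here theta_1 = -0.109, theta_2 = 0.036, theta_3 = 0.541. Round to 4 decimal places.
\rho(2) = -0.0176

For an MA(q) process with theta_0 = 1, the autocovariance is
  gamma(k) = sigma^2 * sum_{i=0..q-k} theta_i * theta_{i+k},
and rho(k) = gamma(k) / gamma(0). Sigma^2 cancels.
  numerator   = (1)*(0.036) + (-0.109)*(0.541) = -0.022969.
  denominator = (1)^2 + (-0.109)^2 + (0.036)^2 + (0.541)^2 = 1.305858.
  rho(2) = -0.022969 / 1.305858 = -0.0176.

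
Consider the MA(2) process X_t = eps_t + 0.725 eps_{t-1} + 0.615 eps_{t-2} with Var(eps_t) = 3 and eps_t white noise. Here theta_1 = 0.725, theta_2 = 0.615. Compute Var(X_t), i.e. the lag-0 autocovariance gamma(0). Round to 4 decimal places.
\gamma(0) = 5.7116

For an MA(q) process X_t = eps_t + sum_i theta_i eps_{t-i} with
Var(eps_t) = sigma^2, the variance is
  gamma(0) = sigma^2 * (1 + sum_i theta_i^2).
  sum_i theta_i^2 = (0.725)^2 + (0.615)^2 = 0.525625 + 0.378225 = 0.90385.
  gamma(0) = 3 * (1 + 0.90385) = 3 * 1.90385 = 5.71155, which rounds to 5.7116.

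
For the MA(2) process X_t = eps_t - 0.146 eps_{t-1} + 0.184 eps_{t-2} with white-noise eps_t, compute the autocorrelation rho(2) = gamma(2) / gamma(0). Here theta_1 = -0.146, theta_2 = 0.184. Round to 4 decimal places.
\rho(2) = 0.1744

For an MA(q) process with theta_0 = 1, the autocovariance is
  gamma(k) = sigma^2 * sum_{i=0..q-k} theta_i * theta_{i+k},
and rho(k) = gamma(k) / gamma(0). Sigma^2 cancels.
  numerator   = (1)*(0.184) = 0.184.
  denominator = (1)^2 + (-0.146)^2 + (0.184)^2 = 1.055172.
  rho(2) = 0.184 / 1.055172 = 0.1744.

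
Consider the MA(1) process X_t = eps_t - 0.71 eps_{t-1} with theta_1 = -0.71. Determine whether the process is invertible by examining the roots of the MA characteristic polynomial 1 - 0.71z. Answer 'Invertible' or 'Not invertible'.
\text{Invertible}

The MA(q) characteristic polynomial is P(z) = 1 - 0.71z.
Invertibility requires all roots to lie outside the unit circle, i.e. |z| > 1 for every root.
This is linear in z: 1 + (-0.71) z = 0  =>  z = -1/(-0.71) = 1.408451,  |z| = 1.408451.
Moduli of all roots: 1.4085.
All moduli strictly greater than 1? Yes.
Verdict: Invertible.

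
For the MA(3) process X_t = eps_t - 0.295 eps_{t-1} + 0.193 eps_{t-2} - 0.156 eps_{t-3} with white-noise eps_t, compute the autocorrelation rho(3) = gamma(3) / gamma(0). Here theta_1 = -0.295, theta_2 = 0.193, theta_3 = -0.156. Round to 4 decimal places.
\rho(3) = -0.1358

For an MA(q) process with theta_0 = 1, the autocovariance is
  gamma(k) = sigma^2 * sum_{i=0..q-k} theta_i * theta_{i+k},
and rho(k) = gamma(k) / gamma(0). Sigma^2 cancels.
  numerator   = (1)*(-0.156) = -0.156.
  denominator = (1)^2 + (-0.295)^2 + (0.193)^2 + (-0.156)^2 = 1.14861.
  rho(3) = -0.156 / 1.14861 = -0.1358.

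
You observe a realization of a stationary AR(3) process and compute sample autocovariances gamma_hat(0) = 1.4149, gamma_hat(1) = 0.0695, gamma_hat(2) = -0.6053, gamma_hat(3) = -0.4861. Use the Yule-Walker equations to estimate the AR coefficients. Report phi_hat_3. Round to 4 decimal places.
\hat\phi_{3} = -0.3599

The Yule-Walker equations for an AR(p) process read, in matrix form,
  Gamma_p phi = r_p,   with   (Gamma_p)_{ij} = gamma(|i - j|),
                       (r_p)_i = gamma(i),   i,j = 1..p.
Substitute the sample gammas (Toeplitz matrix and right-hand side of size 3):
  Gamma_p = [[1.4149, 0.0695, -0.6053], [0.0695, 1.4149, 0.0695], [-0.6053, 0.0695, 1.4149]]
  r_p     = [0.0695, -0.6053, -0.4861]
Written out (R1..R3):
  (R1) 1.4149 phi_1 + 0.0695 phi_2 - 0.6053 phi_3 = 0.0695
  (R2) 0.0695 phi_1 + 1.4149 phi_2 + 0.0695 phi_3 = -0.6053
  (R3) -0.6053 phi_1 + 0.0695 phi_2 + 1.4149 phi_3 = -0.4861
Gaussian elimination:
  R2 <- R2 - (0.0695/1.4149) R1 = R2 - (0.04912) R1:  1.411486 phi_2 + 0.099232 phi_3 = -0.608714
  R3 <- R3 - (-0.6053/1.4149) R1 = R3 - (-0.427804) R1:  0.099232 phi_2 + 1.15595 phi_3 = -0.456368
  R3 <- R3 - (0.099232/1.411486) R2 = R3 - (0.070303) R2:  1.148974 phi_3 = -0.413573
Back-substitution:
  phi_hat_3 = -0.413573 / 1.148974 = -0.35995
  phi_hat_2 = (-0.608714 - (0.099232)(-0.35995)) / 1.411486 = -0.405952
  phi_hat_1 = (0.0695 - (0.0695)(-0.405952) - (-0.6053)(-0.35995)) / 1.4149 = -0.084928
So phi_hat = [-0.0849, -0.4060, -0.3599].
Therefore phi_hat_3 = -0.3599.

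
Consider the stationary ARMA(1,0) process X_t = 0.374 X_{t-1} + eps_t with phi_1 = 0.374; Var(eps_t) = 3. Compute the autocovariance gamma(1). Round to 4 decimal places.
\gamma(1) = 1.3045

Multiply the model equation by X_{t-k} and take expectations. With theta_0 = psi_0 = 1 and psi_j the MA(infinity) weights, this gives
  gamma(k) - sum_i phi_i gamma(k-i) = c_k,
  c_k = sigma^2 * sum_{j=k..q} theta_j psi_{j-k}   (c_k = 0 for k > q),
using gamma(-m) = gamma(m).
Pure AR (q = 0): c_0 = sigma^2 = 3, c_k = 0 for k >= 1.
Equations for k = 0 and k = 1 (AR order 1):
  gamma(0) = phi_1 gamma(1) + c_0
  gamma(1) = phi_1 gamma(0) + c_1
Substituting the second into the first: gamma(0) (1 - phi_1^2) = c_0 + phi_1 c_1, so
  gamma(0) = c_0 / (1 - phi_1^2) = 3 / (1 - (0.374)^2) = 3 / 0.860124 = 3.487869.
  gamma(1) = phi_1 gamma(0) = (0.374)(3.487869) = 1.304463.
Therefore gamma(1) = 1.3045 (to 4 decimal places).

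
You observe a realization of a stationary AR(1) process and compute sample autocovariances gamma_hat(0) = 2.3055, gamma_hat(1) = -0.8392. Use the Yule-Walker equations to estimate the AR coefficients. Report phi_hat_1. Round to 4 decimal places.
\hat\phi_{1} = -0.3640

The Yule-Walker equations for an AR(p) process read, in matrix form,
  Gamma_p phi = r_p,   with   (Gamma_p)_{ij} = gamma(|i - j|),
                       (r_p)_i = gamma(i),   i,j = 1..p.
Substitute the sample gammas (Toeplitz matrix and right-hand side of size 1):
  Gamma_p = [[2.3055]]
  r_p     = [-0.8392]
With p = 1 this is the single equation gamma(0) phi_1 = gamma(1):
  phi_hat_1 = gamma(1) / gamma(0) = -0.8392 / 2.3055 = -0.3640.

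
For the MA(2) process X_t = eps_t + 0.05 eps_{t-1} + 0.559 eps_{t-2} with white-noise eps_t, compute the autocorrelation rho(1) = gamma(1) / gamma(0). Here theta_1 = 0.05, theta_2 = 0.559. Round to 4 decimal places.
\rho(1) = 0.0593

For an MA(q) process with theta_0 = 1, the autocovariance is
  gamma(k) = sigma^2 * sum_{i=0..q-k} theta_i * theta_{i+k},
and rho(k) = gamma(k) / gamma(0). Sigma^2 cancels.
  numerator   = (1)*(0.05) + (0.05)*(0.559) = 0.07795.
  denominator = (1)^2 + (0.05)^2 + (0.559)^2 = 1.314981.
  rho(1) = 0.07795 / 1.314981 = 0.0593.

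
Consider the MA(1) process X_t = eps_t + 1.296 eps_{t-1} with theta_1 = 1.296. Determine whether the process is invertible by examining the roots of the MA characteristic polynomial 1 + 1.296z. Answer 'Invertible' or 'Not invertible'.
\text{Not invertible}

The MA(q) characteristic polynomial is P(z) = 1 + 1.296z.
Invertibility requires all roots to lie outside the unit circle, i.e. |z| > 1 for every root.
This is linear in z: 1 + (1.296) z = 0  =>  z = -1/(1.296) = -0.771605,  |z| = 0.771605.
Moduli of all roots: 0.7716.
All moduli strictly greater than 1? No.
Verdict: Not invertible.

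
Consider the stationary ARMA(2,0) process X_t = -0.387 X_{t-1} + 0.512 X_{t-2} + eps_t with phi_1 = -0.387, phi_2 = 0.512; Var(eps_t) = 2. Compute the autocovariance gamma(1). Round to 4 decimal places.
\gamma(1) = -5.7924

Multiply the model equation by X_{t-k} and take expectations. With theta_0 = psi_0 = 1 and psi_j the MA(infinity) weights, this gives
  gamma(k) - sum_i phi_i gamma(k-i) = c_k,
  c_k = sigma^2 * sum_{j=k..q} theta_j psi_{j-k}   (c_k = 0 for k > q),
using gamma(-m) = gamma(m).
Pure AR (q = 0): c_0 = sigma^2 = 2, c_k = 0 for k >= 1.
Equations for k = 0, 1, 2 (AR order 2, c_2 = 0):
  (E0) gamma(0) = phi_1 gamma(1) + phi_2 gamma(2) + c_0
  (E1) gamma(1) = phi_1 gamma(0) + phi_2 gamma(1) + c_1
  (E2) gamma(2) = phi_1 gamma(1) + phi_2 gamma(0)
From (E1): gamma(1) = A gamma(0) + B with
  A = phi_1 / (1 - phi_2) = -0.387 / 0.488 = -0.793033,   B = c_1 / (1 - phi_2) = 0 / 0.488 = 0.
Insert (E2) into (E0): gamma(0) (1 - phi_2^2) = phi_1 (1 + phi_2) gamma(1) + c_0.
  phi_1 (1 + phi_2) = (-0.387)(1.512) = -0.585144,   1 - phi_2^2 = 0.737856.
Replace gamma(1) by A gamma(0) + B and collect gamma(0):
  gamma(0) [0.737856 - (-0.585144)(-0.793033)] = c_0 = 2
  gamma(0) * 0.273818 = 2
  gamma(0) = 2 / 0.273818 = 7.304132.
  gamma(1) = A gamma(0) = (-0.793033)(7.304132) = -5.792416.
Therefore gamma(1) = -5.7924 (to 4 decimal places).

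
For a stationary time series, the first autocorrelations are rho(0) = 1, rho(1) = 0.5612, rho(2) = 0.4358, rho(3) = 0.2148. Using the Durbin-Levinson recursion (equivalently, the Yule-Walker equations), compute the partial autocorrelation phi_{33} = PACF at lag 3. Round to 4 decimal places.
\phi_{33} = -0.1290

The PACF at lag k is phi_{kk}, the last component of the solution
to the Yule-Walker system G_k phi = r_k where
  (G_k)_{ij} = rho(|i - j|), (r_k)_i = rho(i), i,j = 1..k.
Equivalently, Durbin-Levinson gives phi_{kk} iteratively:
  phi_{11} = rho(1)
  phi_{kk} = [rho(k) - sum_{j=1..k-1} phi_{k-1,j} rho(k-j)]
            / [1 - sum_{j=1..k-1} phi_{k-1,j} rho(j)],
  phi_{k,j} = phi_{k-1,j} - phi_{kk} phi_{k-1,k-j},  j = 1..k-1.
Step k = 1:
  phi_11 = rho(1) = 0.5612.
Step k = 2:
  phi_22 = [rho(2) - phi_11 rho(1)] / [1 - phi_11 rho(1)] = [0.4358 - (0.5612)(0.5612)] / [1 - (0.5612)(0.5612)]
         = 0.12085456 / 0.68505456 = 0.176416.
  Update: phi_21 = phi_11 - phi_22 phi_11 = 0.5612 - (0.176416)(0.5612) = 0.462195.
Step k = 3:
  phi_33 = [rho(3) - phi_21 rho(2) - phi_22 rho(1)] / [1 - phi_21 rho(1) - phi_22 rho(2)]
    numerator   = 0.2148 - (0.462195)(0.4358) - (0.176416)(0.5612) = -0.08562938
    denominator = 1 - (0.462195)(0.5612) - (0.176416)(0.4358) = 0.66373389
  phi_33 = -0.08562938 / 0.66373389 = -0.129.
Therefore phi_{33} = -0.1290.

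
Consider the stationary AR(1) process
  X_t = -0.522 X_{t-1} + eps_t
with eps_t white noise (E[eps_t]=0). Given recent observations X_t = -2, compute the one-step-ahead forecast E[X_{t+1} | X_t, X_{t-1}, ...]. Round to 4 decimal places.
E[X_{t+1} \mid \mathcal F_t] = 1.0440

For an AR(p) model X_t = c + sum_i phi_i X_{t-i} + eps_t, the
one-step-ahead conditional mean is
  E[X_{t+1} | X_t, ...] = c + sum_i phi_i X_{t+1-i}.
Substitute known values:
  E[X_{t+1} | ...] = (-0.522) * (-2)
                   = 1.0440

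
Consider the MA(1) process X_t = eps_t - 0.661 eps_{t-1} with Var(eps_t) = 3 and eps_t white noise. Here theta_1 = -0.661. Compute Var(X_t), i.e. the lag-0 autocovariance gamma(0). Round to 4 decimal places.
\gamma(0) = 4.3108

For an MA(q) process X_t = eps_t + sum_i theta_i eps_{t-i} with
Var(eps_t) = sigma^2, the variance is
  gamma(0) = sigma^2 * (1 + sum_i theta_i^2).
  sum_i theta_i^2 = (-0.661)^2 = 0.436921.
  gamma(0) = 3 * (1 + 0.436921) = 3 * 1.436921 = 4.310763, which rounds to 4.3108.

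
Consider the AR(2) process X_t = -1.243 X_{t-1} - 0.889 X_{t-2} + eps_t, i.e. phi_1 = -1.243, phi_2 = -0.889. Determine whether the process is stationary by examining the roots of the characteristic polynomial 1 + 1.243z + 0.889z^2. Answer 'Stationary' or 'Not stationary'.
\text{Stationary}

The AR(p) characteristic polynomial is P(z) = 1 + 1.243z + 0.889z^2.
Stationarity requires all roots to lie outside the unit circle, i.e. |z| > 1 for every root.
Set 1 + (1.243) z + (0.889) z^2 = 0, i.e. a z^2 + b z + c = 0 with a = 0.889, b = 1.243, c = 1.
Discriminant D = b^2 - 4ac = (1.243)^2 - 4*(0.889)*1 = 1.545049 - (3.556) = -2.010951.
D < 0, so the roots are the complex-conjugate pair z = (-b +/- i sqrt(-D)) / (2a) = -0.6991 +/- 0.7976i.
For a conjugate pair |z|^2 = z * conj(z) = (product of roots) = c/a = 1/(0.889) = 1.124859, so |z| = sqrt(1.124859) = 1.0606 for both roots.
Moduli of all roots: 1.0606, 1.0606.
All moduli strictly greater than 1? Yes.
Verdict: Stationary.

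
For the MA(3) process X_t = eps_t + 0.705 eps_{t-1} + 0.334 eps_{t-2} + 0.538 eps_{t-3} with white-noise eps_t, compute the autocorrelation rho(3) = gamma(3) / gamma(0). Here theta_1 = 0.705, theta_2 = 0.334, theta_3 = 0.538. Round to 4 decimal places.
\rho(3) = 0.2835

For an MA(q) process with theta_0 = 1, the autocovariance is
  gamma(k) = sigma^2 * sum_{i=0..q-k} theta_i * theta_{i+k},
and rho(k) = gamma(k) / gamma(0). Sigma^2 cancels.
  numerator   = (1)*(0.538) = 0.538.
  denominator = (1)^2 + (0.705)^2 + (0.334)^2 + (0.538)^2 = 1.898025.
  rho(3) = 0.538 / 1.898025 = 0.2835.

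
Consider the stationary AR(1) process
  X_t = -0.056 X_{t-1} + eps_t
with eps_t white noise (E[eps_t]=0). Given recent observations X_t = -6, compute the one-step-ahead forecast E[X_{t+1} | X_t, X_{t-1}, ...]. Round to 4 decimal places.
E[X_{t+1} \mid \mathcal F_t] = 0.3360

For an AR(p) model X_t = c + sum_i phi_i X_{t-i} + eps_t, the
one-step-ahead conditional mean is
  E[X_{t+1} | X_t, ...] = c + sum_i phi_i X_{t+1-i}.
Substitute known values:
  E[X_{t+1} | ...] = (-0.056) * (-6)
                   = 0.3360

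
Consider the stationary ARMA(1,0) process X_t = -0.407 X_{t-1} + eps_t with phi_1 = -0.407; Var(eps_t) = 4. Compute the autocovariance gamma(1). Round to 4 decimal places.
\gamma(1) = -1.9512

Multiply the model equation by X_{t-k} and take expectations. With theta_0 = psi_0 = 1 and psi_j the MA(infinity) weights, this gives
  gamma(k) - sum_i phi_i gamma(k-i) = c_k,
  c_k = sigma^2 * sum_{j=k..q} theta_j psi_{j-k}   (c_k = 0 for k > q),
using gamma(-m) = gamma(m).
Pure AR (q = 0): c_0 = sigma^2 = 4, c_k = 0 for k >= 1.
Equations for k = 0 and k = 1 (AR order 1):
  gamma(0) = phi_1 gamma(1) + c_0
  gamma(1) = phi_1 gamma(0) + c_1
Substituting the second into the first: gamma(0) (1 - phi_1^2) = c_0 + phi_1 c_1, so
  gamma(0) = c_0 / (1 - phi_1^2) = 4 / (1 - (-0.407)^2) = 4 / 0.834351 = 4.794145.
  gamma(1) = phi_1 gamma(0) = (-0.407)(4.794145) = -1.951217.
Therefore gamma(1) = -1.9512 (to 4 decimal places).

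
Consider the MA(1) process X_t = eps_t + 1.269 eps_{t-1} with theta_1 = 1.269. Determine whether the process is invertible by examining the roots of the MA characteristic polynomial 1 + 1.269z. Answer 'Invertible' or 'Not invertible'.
\text{Not invertible}

The MA(q) characteristic polynomial is P(z) = 1 + 1.269z.
Invertibility requires all roots to lie outside the unit circle, i.e. |z| > 1 for every root.
This is linear in z: 1 + (1.269) z = 0  =>  z = -1/(1.269) = -0.788022,  |z| = 0.788022.
Moduli of all roots: 0.7880.
All moduli strictly greater than 1? No.
Verdict: Not invertible.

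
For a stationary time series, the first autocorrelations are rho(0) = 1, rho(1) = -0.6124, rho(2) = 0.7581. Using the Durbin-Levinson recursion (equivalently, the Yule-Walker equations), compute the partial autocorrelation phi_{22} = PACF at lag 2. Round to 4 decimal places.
\phi_{22} = 0.6129

The PACF at lag k is phi_{kk}, the last component of the solution
to the Yule-Walker system G_k phi = r_k where
  (G_k)_{ij} = rho(|i - j|), (r_k)_i = rho(i), i,j = 1..k.
Equivalently, Durbin-Levinson gives phi_{kk} iteratively:
  phi_{11} = rho(1)
  phi_{kk} = [rho(k) - sum_{j=1..k-1} phi_{k-1,j} rho(k-j)]
            / [1 - sum_{j=1..k-1} phi_{k-1,j} rho(j)],
  phi_{k,j} = phi_{k-1,j} - phi_{kk} phi_{k-1,k-j},  j = 1..k-1.
Step k = 1:
  phi_11 = rho(1) = -0.6124.
Step k = 2:
  phi_22 = [rho(2) - phi_11 rho(1)] / [1 - phi_11 rho(1)] = [0.7581 - (-0.6124)(-0.6124)] / [1 - (-0.6124)(-0.6124)]
         = 0.38306624 / 0.62496624 = 0.6129.
Therefore phi_{22} = 0.6129.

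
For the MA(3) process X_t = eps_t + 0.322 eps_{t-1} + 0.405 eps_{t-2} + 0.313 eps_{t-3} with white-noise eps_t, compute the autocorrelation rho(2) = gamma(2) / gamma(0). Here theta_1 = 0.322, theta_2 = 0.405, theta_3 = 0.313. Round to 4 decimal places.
\rho(2) = 0.3704

For an MA(q) process with theta_0 = 1, the autocovariance is
  gamma(k) = sigma^2 * sum_{i=0..q-k} theta_i * theta_{i+k},
and rho(k) = gamma(k) / gamma(0). Sigma^2 cancels.
  numerator   = (1)*(0.405) + (0.322)*(0.313) = 0.505786.
  denominator = (1)^2 + (0.322)^2 + (0.405)^2 + (0.313)^2 = 1.365678.
  rho(2) = 0.505786 / 1.365678 = 0.3704.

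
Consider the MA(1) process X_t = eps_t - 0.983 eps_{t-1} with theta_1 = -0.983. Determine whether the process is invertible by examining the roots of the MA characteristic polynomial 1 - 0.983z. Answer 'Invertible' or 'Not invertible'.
\text{Invertible}

The MA(q) characteristic polynomial is P(z) = 1 - 0.983z.
Invertibility requires all roots to lie outside the unit circle, i.e. |z| > 1 for every root.
This is linear in z: 1 + (-0.983) z = 0  =>  z = -1/(-0.983) = 1.017294,  |z| = 1.017294.
Moduli of all roots: 1.0173.
All moduli strictly greater than 1? Yes.
Verdict: Invertible.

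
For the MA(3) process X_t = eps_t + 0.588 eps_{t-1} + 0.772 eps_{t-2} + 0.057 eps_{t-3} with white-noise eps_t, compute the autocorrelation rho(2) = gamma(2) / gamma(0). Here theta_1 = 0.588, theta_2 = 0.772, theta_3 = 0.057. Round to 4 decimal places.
\rho(2) = 0.4142

For an MA(q) process with theta_0 = 1, the autocovariance is
  gamma(k) = sigma^2 * sum_{i=0..q-k} theta_i * theta_{i+k},
and rho(k) = gamma(k) / gamma(0). Sigma^2 cancels.
  numerator   = (1)*(0.772) + (0.588)*(0.057) = 0.805516.
  denominator = (1)^2 + (0.588)^2 + (0.772)^2 + (0.057)^2 = 1.944977.
  rho(2) = 0.805516 / 1.944977 = 0.4142.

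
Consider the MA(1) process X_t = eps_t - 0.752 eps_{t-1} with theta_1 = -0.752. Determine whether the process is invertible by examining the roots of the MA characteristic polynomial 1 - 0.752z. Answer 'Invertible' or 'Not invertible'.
\text{Invertible}

The MA(q) characteristic polynomial is P(z) = 1 - 0.752z.
Invertibility requires all roots to lie outside the unit circle, i.e. |z| > 1 for every root.
This is linear in z: 1 + (-0.752) z = 0  =>  z = -1/(-0.752) = 1.329787,  |z| = 1.329787.
Moduli of all roots: 1.3298.
All moduli strictly greater than 1? Yes.
Verdict: Invertible.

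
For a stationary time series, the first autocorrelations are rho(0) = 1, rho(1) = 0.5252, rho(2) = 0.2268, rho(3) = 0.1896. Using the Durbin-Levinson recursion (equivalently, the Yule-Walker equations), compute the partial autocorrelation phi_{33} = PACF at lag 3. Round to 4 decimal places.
\phi_{33} = 0.1359

The PACF at lag k is phi_{kk}, the last component of the solution
to the Yule-Walker system G_k phi = r_k where
  (G_k)_{ij} = rho(|i - j|), (r_k)_i = rho(i), i,j = 1..k.
Equivalently, Durbin-Levinson gives phi_{kk} iteratively:
  phi_{11} = rho(1)
  phi_{kk} = [rho(k) - sum_{j=1..k-1} phi_{k-1,j} rho(k-j)]
            / [1 - sum_{j=1..k-1} phi_{k-1,j} rho(j)],
  phi_{k,j} = phi_{k-1,j} - phi_{kk} phi_{k-1,k-j},  j = 1..k-1.
Step k = 1:
  phi_11 = rho(1) = 0.5252.
Step k = 2:
  phi_22 = [rho(2) - phi_11 rho(1)] / [1 - phi_11 rho(1)] = [0.2268 - (0.5252)(0.5252)] / [1 - (0.5252)(0.5252)]
         = -0.04903504 / 0.72416496 = -0.067713.
  Update: phi_21 = phi_11 - phi_22 phi_11 = 0.5252 - (-0.067713)(0.5252) = 0.560763.
Step k = 3:
  phi_33 = [rho(3) - phi_21 rho(2) - phi_22 rho(1)] / [1 - phi_21 rho(1) - phi_22 rho(2)]
    numerator   = 0.1896 - (0.560763)(0.2268) - (-0.067713)(0.5252) = 0.09798166
    denominator = 1 - (0.560763)(0.5252) - (-0.067713)(0.2268) = 0.72084467
  phi_33 = 0.09798166 / 0.72084467 = 0.1359.
Therefore phi_{33} = 0.1359.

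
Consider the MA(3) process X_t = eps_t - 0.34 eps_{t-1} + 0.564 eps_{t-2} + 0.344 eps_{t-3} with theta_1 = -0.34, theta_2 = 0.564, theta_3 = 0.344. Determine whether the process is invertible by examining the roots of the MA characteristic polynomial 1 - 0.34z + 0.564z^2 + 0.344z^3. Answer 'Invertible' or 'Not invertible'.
\text{Invertible}

The MA(q) characteristic polynomial is P(z) = 1 - 0.34z + 0.564z^2 + 0.344z^3.
Invertibility requires all roots to lie outside the unit circle, i.e. |z| > 1 for every root.
Degree 3: look for a simple real root z0 first, then factor out (1 - z/z0) and solve the remaining quadratic.
Testing z0 = -2.5: P(-2.5) = 1 + (-0.34)(-2.5) + (0.564)(-2.5)^2 + (0.344)(-2.5)^3
  = 1 + (0.85) + (3.525) + (-5.375) = 0.  So z_0 = -2.5 is a root, |z_0| = 2.5.
Divide out the factor (1 + 0.4 z) = (1 - z/z0) (since 1/z0 = -0.4):
  P(z) = (1 + 0.4 z)(1 + (-0.74) z + (0.86) z^2)
  [check: z-coef -0.74 - (-0.4) = -0.34; z^2-coef 0.86 - (-0.4)(-0.74) = 0.564; z^3-coef -(-0.4)(0.86) = 0.344.]
Remaining roots from the quadratic factor 1 + (-0.74) z + (0.86) z^2:
  Set 1 + (-0.74) z + (0.86) z^2 = 0, i.e. a z^2 + b z + c = 0 with a = 0.86, b = -0.74, c = 1.
  Discriminant D = b^2 - 4ac = (-0.74)^2 - 4*(0.86)*1 = 0.5476 - (3.44) = -2.8924.
  D < 0, so the roots are the complex-conjugate pair z = (-b +/- i sqrt(-D)) / (2a) = 0.4302 +/- 0.9888i.
  For a conjugate pair |z|^2 = z * conj(z) = (product of roots) = c/a = 1/(0.86) = 1.162791, so |z| = sqrt(1.162791) = 1.0783 for both roots.
Moduli of all roots: 2.5000, 1.0783, 1.0783.
All moduli strictly greater than 1? Yes.
Verdict: Invertible.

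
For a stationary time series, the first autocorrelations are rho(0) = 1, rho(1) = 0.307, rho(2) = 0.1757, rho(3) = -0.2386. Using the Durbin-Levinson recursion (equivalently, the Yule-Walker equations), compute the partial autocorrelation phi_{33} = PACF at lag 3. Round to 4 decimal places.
\phi_{33} = -0.3509

The PACF at lag k is phi_{kk}, the last component of the solution
to the Yule-Walker system G_k phi = r_k where
  (G_k)_{ij} = rho(|i - j|), (r_k)_i = rho(i), i,j = 1..k.
Equivalently, Durbin-Levinson gives phi_{kk} iteratively:
  phi_{11} = rho(1)
  phi_{kk} = [rho(k) - sum_{j=1..k-1} phi_{k-1,j} rho(k-j)]
            / [1 - sum_{j=1..k-1} phi_{k-1,j} rho(j)],
  phi_{k,j} = phi_{k-1,j} - phi_{kk} phi_{k-1,k-j},  j = 1..k-1.
Step k = 1:
  phi_11 = rho(1) = 0.307.
Step k = 2:
  phi_22 = [rho(2) - phi_11 rho(1)] / [1 - phi_11 rho(1)] = [0.1757 - (0.307)(0.307)] / [1 - (0.307)(0.307)]
         = 0.081451 / 0.905751 = 0.089926.
  Update: phi_21 = phi_11 - phi_22 phi_11 = 0.307 - (0.089926)(0.307) = 0.279393.
Step k = 3:
  phi_33 = [rho(3) - phi_21 rho(2) - phi_22 rho(1)] / [1 - phi_21 rho(1) - phi_22 rho(2)]
    numerator   = -0.2386 - (0.279393)(0.1757) - (0.089926)(0.307) = -0.3152967
    denominator = 1 - (0.279393)(0.307) - (0.089926)(0.1757) = 0.8984264
  phi_33 = -0.3152967 / 0.8984264 = -0.3509.
Therefore phi_{33} = -0.3509.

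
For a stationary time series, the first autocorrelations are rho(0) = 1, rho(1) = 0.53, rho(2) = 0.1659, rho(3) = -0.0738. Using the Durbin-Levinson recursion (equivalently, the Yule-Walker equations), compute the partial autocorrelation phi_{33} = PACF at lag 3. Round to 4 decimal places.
\phi_{33} = -0.1299

The PACF at lag k is phi_{kk}, the last component of the solution
to the Yule-Walker system G_k phi = r_k where
  (G_k)_{ij} = rho(|i - j|), (r_k)_i = rho(i), i,j = 1..k.
Equivalently, Durbin-Levinson gives phi_{kk} iteratively:
  phi_{11} = rho(1)
  phi_{kk} = [rho(k) - sum_{j=1..k-1} phi_{k-1,j} rho(k-j)]
            / [1 - sum_{j=1..k-1} phi_{k-1,j} rho(j)],
  phi_{k,j} = phi_{k-1,j} - phi_{kk} phi_{k-1,k-j},  j = 1..k-1.
Step k = 1:
  phi_11 = rho(1) = 0.53.
Step k = 2:
  phi_22 = [rho(2) - phi_11 rho(1)] / [1 - phi_11 rho(1)] = [0.1659 - (0.53)(0.53)] / [1 - (0.53)(0.53)]
         = -0.115 / 0.7191 = -0.159922.
  Update: phi_21 = phi_11 - phi_22 phi_11 = 0.53 - (-0.159922)(0.53) = 0.614759.
Step k = 3:
  phi_33 = [rho(3) - phi_21 rho(2) - phi_22 rho(1)] / [1 - phi_21 rho(1) - phi_22 rho(2)]
    numerator   = -0.0738 - (0.614759)(0.1659) - (-0.159922)(0.53) = -0.09102975
    denominator = 1 - (0.614759)(0.53) - (-0.159922)(0.1659) = 0.70070896
  phi_33 = -0.09102975 / 0.70070896 = -0.1299.
Therefore phi_{33} = -0.1299.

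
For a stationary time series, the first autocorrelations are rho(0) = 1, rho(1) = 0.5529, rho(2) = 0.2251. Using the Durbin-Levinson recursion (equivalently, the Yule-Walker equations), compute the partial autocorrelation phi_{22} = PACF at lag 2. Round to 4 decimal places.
\phi_{22} = -0.1161

The PACF at lag k is phi_{kk}, the last component of the solution
to the Yule-Walker system G_k phi = r_k where
  (G_k)_{ij} = rho(|i - j|), (r_k)_i = rho(i), i,j = 1..k.
Equivalently, Durbin-Levinson gives phi_{kk} iteratively:
  phi_{11} = rho(1)
  phi_{kk} = [rho(k) - sum_{j=1..k-1} phi_{k-1,j} rho(k-j)]
            / [1 - sum_{j=1..k-1} phi_{k-1,j} rho(j)],
  phi_{k,j} = phi_{k-1,j} - phi_{kk} phi_{k-1,k-j},  j = 1..k-1.
Step k = 1:
  phi_11 = rho(1) = 0.5529.
Step k = 2:
  phi_22 = [rho(2) - phi_11 rho(1)] / [1 - phi_11 rho(1)] = [0.2251 - (0.5529)(0.5529)] / [1 - (0.5529)(0.5529)]
         = -0.08059841 / 0.69430159 = -0.1161.
Therefore phi_{22} = -0.1161.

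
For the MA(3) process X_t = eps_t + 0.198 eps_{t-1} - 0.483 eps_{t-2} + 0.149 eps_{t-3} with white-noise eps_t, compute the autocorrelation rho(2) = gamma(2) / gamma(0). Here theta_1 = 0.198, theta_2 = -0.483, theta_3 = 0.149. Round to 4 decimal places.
\rho(2) = -0.3503

For an MA(q) process with theta_0 = 1, the autocovariance is
  gamma(k) = sigma^2 * sum_{i=0..q-k} theta_i * theta_{i+k},
and rho(k) = gamma(k) / gamma(0). Sigma^2 cancels.
  numerator   = (1)*(-0.483) + (0.198)*(0.149) = -0.453498.
  denominator = (1)^2 + (0.198)^2 + (-0.483)^2 + (0.149)^2 = 1.294694.
  rho(2) = -0.453498 / 1.294694 = -0.3503.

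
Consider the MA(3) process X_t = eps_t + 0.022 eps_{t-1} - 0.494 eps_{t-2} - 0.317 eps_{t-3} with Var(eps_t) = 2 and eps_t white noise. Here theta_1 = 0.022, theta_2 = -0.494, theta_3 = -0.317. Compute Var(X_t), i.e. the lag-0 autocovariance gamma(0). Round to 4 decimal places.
\gamma(0) = 2.6900

For an MA(q) process X_t = eps_t + sum_i theta_i eps_{t-i} with
Var(eps_t) = sigma^2, the variance is
  gamma(0) = sigma^2 * (1 + sum_i theta_i^2).
  sum_i theta_i^2 = (0.022)^2 + (-0.494)^2 + (-0.317)^2 = 0.000484 + 0.244036 + 0.100489 = 0.345009.
  gamma(0) = 2 * (1 + 0.345009) = 2 * 1.345009 = 2.690018, which rounds to 2.6900.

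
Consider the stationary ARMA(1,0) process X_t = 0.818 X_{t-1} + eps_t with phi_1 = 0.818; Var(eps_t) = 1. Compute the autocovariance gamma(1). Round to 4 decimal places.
\gamma(1) = 2.4722

Multiply the model equation by X_{t-k} and take expectations. With theta_0 = psi_0 = 1 and psi_j the MA(infinity) weights, this gives
  gamma(k) - sum_i phi_i gamma(k-i) = c_k,
  c_k = sigma^2 * sum_{j=k..q} theta_j psi_{j-k}   (c_k = 0 for k > q),
using gamma(-m) = gamma(m).
Pure AR (q = 0): c_0 = sigma^2 = 1, c_k = 0 for k >= 1.
Equations for k = 0 and k = 1 (AR order 1):
  gamma(0) = phi_1 gamma(1) + c_0
  gamma(1) = phi_1 gamma(0) + c_1
Substituting the second into the first: gamma(0) (1 - phi_1^2) = c_0 + phi_1 c_1, so
  gamma(0) = c_0 / (1 - phi_1^2) = 1 / (1 - (0.818)^2) = 1 / 0.330876 = 3.02228.
  gamma(1) = phi_1 gamma(0) = (0.818)(3.02228) = 2.472225.
Therefore gamma(1) = 2.4722 (to 4 decimal places).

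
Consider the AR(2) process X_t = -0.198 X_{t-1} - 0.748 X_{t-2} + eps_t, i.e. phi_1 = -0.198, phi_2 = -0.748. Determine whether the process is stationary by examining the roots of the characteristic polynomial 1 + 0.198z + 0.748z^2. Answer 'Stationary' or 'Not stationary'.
\text{Stationary}

The AR(p) characteristic polynomial is P(z) = 1 + 0.198z + 0.748z^2.
Stationarity requires all roots to lie outside the unit circle, i.e. |z| > 1 for every root.
Set 1 + (0.198) z + (0.748) z^2 = 0, i.e. a z^2 + b z + c = 0 with a = 0.748, b = 0.198, c = 1.
Discriminant D = b^2 - 4ac = (0.198)^2 - 4*(0.748)*1 = 0.039204 - (2.992) = -2.952796.
D < 0, so the roots are the complex-conjugate pair z = (-b +/- i sqrt(-D)) / (2a) = -0.1324 +/- 1.1486i.
For a conjugate pair |z|^2 = z * conj(z) = (product of roots) = c/a = 1/(0.748) = 1.336898, so |z| = sqrt(1.336898) = 1.1562 for both roots.
Moduli of all roots: 1.1562, 1.1562.
All moduli strictly greater than 1? Yes.
Verdict: Stationary.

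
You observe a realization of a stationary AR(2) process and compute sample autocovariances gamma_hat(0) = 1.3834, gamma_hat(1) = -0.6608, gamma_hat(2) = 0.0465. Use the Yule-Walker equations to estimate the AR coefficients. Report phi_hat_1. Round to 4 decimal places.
\hat\phi_{1} = -0.5981

The Yule-Walker equations for an AR(p) process read, in matrix form,
  Gamma_p phi = r_p,   with   (Gamma_p)_{ij} = gamma(|i - j|),
                       (r_p)_i = gamma(i),   i,j = 1..p.
Substitute the sample gammas (Toeplitz matrix and right-hand side of size 2):
  Gamma_p = [[1.3834, -0.6608], [-0.6608, 1.3834]]
  r_p     = [-0.6608, 0.0465]
Written out:
  1.3834 phi_1 - 0.6608 phi_2 = -0.6608
  -0.6608 phi_1 + 1.3834 phi_2 = 0.0465
Solve by Cramer's rule:
  det = gamma(0)^2 - gamma(1)^2 = (1.3834)^2 - (-0.6608)^2 = 1.91379556 - 0.43665664 = 1.47713892
  phi_hat_1 = [gamma(1) gamma(0) - gamma(1) gamma(2)] / det = [(-0.6608)(1.3834) - (-0.6608)(0.0465)] / 1.47713892 = -0.88342352 / 1.47713892 = -0.5981
  phi_hat_2 = [gamma(0) gamma(2) - gamma(1)^2] / det = [(1.3834)(0.0465) - (-0.6608)^2] / 1.47713892 = -0.37232854 / 1.47713892 = -0.2521
So phi_hat = [-0.5981, -0.2521].
Therefore phi_hat_1 = -0.5981.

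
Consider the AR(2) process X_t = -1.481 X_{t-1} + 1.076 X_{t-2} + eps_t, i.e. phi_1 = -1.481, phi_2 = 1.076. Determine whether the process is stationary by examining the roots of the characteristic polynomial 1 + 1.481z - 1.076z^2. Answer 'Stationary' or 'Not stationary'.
\text{Not stationary}

The AR(p) characteristic polynomial is P(z) = 1 + 1.481z - 1.076z^2.
Stationarity requires all roots to lie outside the unit circle, i.e. |z| > 1 for every root.
Set 1 + (1.481) z + (-1.076) z^2 = 0, i.e. a z^2 + b z + c = 0 with a = -1.076, b = 1.481, c = 1.
Discriminant D = b^2 - 4ac = (1.481)^2 - 4*(-1.076)*1 = 2.193361 - (-4.304) = 6.497361.
D >= 0, so the roots are real: z = (-b +/- sqrt(D)) / (2a) = (-1.481 +/- 2.548992) / (-2.152).
  z_1 = (-1.481 + 2.548992) / (-2.152) = -0.4963,   |z_1| = 0.4963.
  z_2 = (-1.481 - 2.548992) / (-2.152) = 1.8727,   |z_2| = 1.8727.
Moduli of all roots: 0.4963, 1.8727.
All moduli strictly greater than 1? No.
Verdict: Not stationary.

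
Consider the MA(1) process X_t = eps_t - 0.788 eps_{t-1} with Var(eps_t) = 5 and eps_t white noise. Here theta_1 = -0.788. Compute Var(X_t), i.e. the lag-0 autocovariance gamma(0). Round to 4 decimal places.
\gamma(0) = 8.1047

For an MA(q) process X_t = eps_t + sum_i theta_i eps_{t-i} with
Var(eps_t) = sigma^2, the variance is
  gamma(0) = sigma^2 * (1 + sum_i theta_i^2).
  sum_i theta_i^2 = (-0.788)^2 = 0.620944.
  gamma(0) = 5 * (1 + 0.620944) = 5 * 1.620944 = 8.10472, which rounds to 8.1047.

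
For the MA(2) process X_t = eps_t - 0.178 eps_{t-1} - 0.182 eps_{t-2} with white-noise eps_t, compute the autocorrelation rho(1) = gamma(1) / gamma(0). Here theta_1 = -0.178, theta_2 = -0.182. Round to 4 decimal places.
\rho(1) = -0.1367

For an MA(q) process with theta_0 = 1, the autocovariance is
  gamma(k) = sigma^2 * sum_{i=0..q-k} theta_i * theta_{i+k},
and rho(k) = gamma(k) / gamma(0). Sigma^2 cancels.
  numerator   = (1)*(-0.178) + (-0.178)*(-0.182) = -0.145604.
  denominator = (1)^2 + (-0.178)^2 + (-0.182)^2 = 1.064808.
  rho(1) = -0.145604 / 1.064808 = -0.1367.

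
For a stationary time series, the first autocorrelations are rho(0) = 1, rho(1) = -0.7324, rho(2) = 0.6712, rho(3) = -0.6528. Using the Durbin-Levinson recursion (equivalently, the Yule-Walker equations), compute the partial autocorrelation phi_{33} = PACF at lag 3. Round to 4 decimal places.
\phi_{33} = -0.2149

The PACF at lag k is phi_{kk}, the last component of the solution
to the Yule-Walker system G_k phi = r_k where
  (G_k)_{ij} = rho(|i - j|), (r_k)_i = rho(i), i,j = 1..k.
Equivalently, Durbin-Levinson gives phi_{kk} iteratively:
  phi_{11} = rho(1)
  phi_{kk} = [rho(k) - sum_{j=1..k-1} phi_{k-1,j} rho(k-j)]
            / [1 - sum_{j=1..k-1} phi_{k-1,j} rho(j)],
  phi_{k,j} = phi_{k-1,j} - phi_{kk} phi_{k-1,k-j},  j = 1..k-1.
Step k = 1:
  phi_11 = rho(1) = -0.7324.
Step k = 2:
  phi_22 = [rho(2) - phi_11 rho(1)] / [1 - phi_11 rho(1)] = [0.6712 - (-0.7324)(-0.7324)] / [1 - (-0.7324)(-0.7324)]
         = 0.13479024 / 0.46359024 = 0.290753.
  Update: phi_21 = phi_11 - phi_22 phi_11 = -0.7324 - (0.290753)(-0.7324) = -0.519453.
Step k = 3:
  phi_33 = [rho(3) - phi_21 rho(2) - phi_22 rho(1)] / [1 - phi_21 rho(1) - phi_22 rho(2)]
    numerator   = -0.6528 - (-0.519453)(0.6712) - (0.290753)(-0.7324) = -0.09119599
    denominator = 1 - (-0.519453)(-0.7324) - (0.290753)(0.6712) = 0.42439958
  phi_33 = -0.09119599 / 0.42439958 = -0.2149.
Therefore phi_{33} = -0.2149.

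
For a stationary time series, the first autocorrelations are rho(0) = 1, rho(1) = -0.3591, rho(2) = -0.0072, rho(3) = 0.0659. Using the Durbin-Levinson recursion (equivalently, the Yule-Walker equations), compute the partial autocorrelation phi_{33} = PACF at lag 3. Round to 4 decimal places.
\phi_{33} = 0.0080

The PACF at lag k is phi_{kk}, the last component of the solution
to the Yule-Walker system G_k phi = r_k where
  (G_k)_{ij} = rho(|i - j|), (r_k)_i = rho(i), i,j = 1..k.
Equivalently, Durbin-Levinson gives phi_{kk} iteratively:
  phi_{11} = rho(1)
  phi_{kk} = [rho(k) - sum_{j=1..k-1} phi_{k-1,j} rho(k-j)]
            / [1 - sum_{j=1..k-1} phi_{k-1,j} rho(j)],
  phi_{k,j} = phi_{k-1,j} - phi_{kk} phi_{k-1,k-j},  j = 1..k-1.
Step k = 1:
  phi_11 = rho(1) = -0.3591.
Step k = 2:
  phi_22 = [rho(2) - phi_11 rho(1)] / [1 - phi_11 rho(1)] = [-0.0072 - (-0.3591)(-0.3591)] / [1 - (-0.3591)(-0.3591)]
         = -0.13615281 / 0.87104719 = -0.156309.
  Update: phi_21 = phi_11 - phi_22 phi_11 = -0.3591 - (-0.156309)(-0.3591) = -0.415231.
Step k = 3:
  phi_33 = [rho(3) - phi_21 rho(2) - phi_22 rho(1)] / [1 - phi_21 rho(1) - phi_22 rho(2)]
    numerator   = 0.0659 - (-0.415231)(-0.0072) - (-0.156309)(-0.3591) = 0.00677966
    denominator = 1 - (-0.415231)(-0.3591) - (-0.156309)(-0.0072) = 0.84976523
  phi_33 = 0.00677966 / 0.84976523 = 0.008.
Therefore phi_{33} = 0.0080.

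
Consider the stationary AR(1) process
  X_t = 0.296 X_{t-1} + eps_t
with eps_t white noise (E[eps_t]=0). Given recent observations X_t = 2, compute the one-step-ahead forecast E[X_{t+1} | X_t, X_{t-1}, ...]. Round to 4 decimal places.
E[X_{t+1} \mid \mathcal F_t] = 0.5920

For an AR(p) model X_t = c + sum_i phi_i X_{t-i} + eps_t, the
one-step-ahead conditional mean is
  E[X_{t+1} | X_t, ...] = c + sum_i phi_i X_{t+1-i}.
Substitute known values:
  E[X_{t+1} | ...] = (0.296) * (2)
                   = 0.5920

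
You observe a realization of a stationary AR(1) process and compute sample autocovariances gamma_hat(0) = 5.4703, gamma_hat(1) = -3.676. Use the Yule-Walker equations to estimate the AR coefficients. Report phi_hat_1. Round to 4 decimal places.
\hat\phi_{1} = -0.6720

The Yule-Walker equations for an AR(p) process read, in matrix form,
  Gamma_p phi = r_p,   with   (Gamma_p)_{ij} = gamma(|i - j|),
                       (r_p)_i = gamma(i),   i,j = 1..p.
Substitute the sample gammas (Toeplitz matrix and right-hand side of size 1):
  Gamma_p = [[5.4703]]
  r_p     = [-3.676]
With p = 1 this is the single equation gamma(0) phi_1 = gamma(1):
  phi_hat_1 = gamma(1) / gamma(0) = -3.676 / 5.4703 = -0.6720.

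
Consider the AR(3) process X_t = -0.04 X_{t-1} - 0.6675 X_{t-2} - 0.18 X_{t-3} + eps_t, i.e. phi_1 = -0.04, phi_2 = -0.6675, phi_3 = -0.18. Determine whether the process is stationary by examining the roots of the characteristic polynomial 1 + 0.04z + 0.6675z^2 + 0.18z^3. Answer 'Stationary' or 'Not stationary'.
\text{Stationary}

The AR(p) characteristic polynomial is P(z) = 1 + 0.04z + 0.6675z^2 + 0.18z^3.
Stationarity requires all roots to lie outside the unit circle, i.e. |z| > 1 for every root.
Degree 3: look for a simple real root z0 first, then factor out (1 - z/z0) and solve the remaining quadratic.
Testing z0 = -4: P(-4) = 1 + (0.04)(-4) + (0.6675)(-4)^2 + (0.18)(-4)^3
  = 1 + (-0.16) + (10.68) + (-11.52) = 0.  So z_0 = -4 is a root, |z_0| = 4.
Divide out the factor (1 + 0.25 z) = (1 - z/z0) (since 1/z0 = -0.25):
  P(z) = (1 + 0.25 z)(1 + (-0.21) z + (0.72) z^2)
  [check: z-coef -0.21 - (-0.25) = 0.04; z^2-coef 0.72 - (-0.25)(-0.21) = 0.6675; z^3-coef -(-0.25)(0.72) = 0.18.]
Remaining roots from the quadratic factor 1 + (-0.21) z + (0.72) z^2:
  Set 1 + (-0.21) z + (0.72) z^2 = 0, i.e. a z^2 + b z + c = 0 with a = 0.72, b = -0.21, c = 1.
  Discriminant D = b^2 - 4ac = (-0.21)^2 - 4*(0.72)*1 = 0.0441 - (2.88) = -2.8359.
  D < 0, so the roots are the complex-conjugate pair z = (-b +/- i sqrt(-D)) / (2a) = 0.1458 +/- 1.1695i.
  For a conjugate pair |z|^2 = z * conj(z) = (product of roots) = c/a = 1/(0.72) = 1.388889, so |z| = sqrt(1.388889) = 1.1785 for both roots.
Moduli of all roots: 4.0000, 1.1785, 1.1785.
All moduli strictly greater than 1? Yes.
Verdict: Stationary.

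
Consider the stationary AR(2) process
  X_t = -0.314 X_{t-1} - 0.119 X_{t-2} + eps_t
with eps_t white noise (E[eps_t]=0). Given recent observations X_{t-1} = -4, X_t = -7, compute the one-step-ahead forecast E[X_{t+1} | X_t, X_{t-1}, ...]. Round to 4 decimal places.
E[X_{t+1} \mid \mathcal F_t] = 2.6740

For an AR(p) model X_t = c + sum_i phi_i X_{t-i} + eps_t, the
one-step-ahead conditional mean is
  E[X_{t+1} | X_t, ...] = c + sum_i phi_i X_{t+1-i}.
Substitute known values:
  E[X_{t+1} | ...] = (-0.314) * (-7) + (-0.119) * (-4)
                   = 2.6740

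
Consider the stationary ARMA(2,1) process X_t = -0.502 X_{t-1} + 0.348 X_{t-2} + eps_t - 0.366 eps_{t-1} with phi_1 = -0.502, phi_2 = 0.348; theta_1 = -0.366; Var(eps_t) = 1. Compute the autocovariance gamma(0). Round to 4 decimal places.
\gamma(0) = 4.7433

Multiply the model equation by X_{t-k} and take expectations. With theta_0 = psi_0 = 1 and psi_j the MA(infinity) weights, this gives
  gamma(k) - sum_i phi_i gamma(k-i) = c_k,
  c_k = sigma^2 * sum_{j=k..q} theta_j psi_{j-k}   (c_k = 0 for k > q),
using gamma(-m) = gamma(m).
psi-weights needed (psi_j = theta_j + sum_i phi_i psi_{j-i}):
  psi_1 = theta_1 + phi_1 = -0.366 + (-0.502) = -0.868
Right-hand sides:
  c_0 = sigma^2 (1 + theta_1 psi_1) = 1 * (1 + (-0.366)(-0.868)) = 1 * 1.317688 = 1.317688
  c_1 = sigma^2 theta_1 = 1 * (-0.366) = -0.366
  c_2 = 0
Equations for k = 0, 1, 2 (AR order 2, c_2 = 0):
  (E0) gamma(0) = phi_1 gamma(1) + phi_2 gamma(2) + c_0
  (E1) gamma(1) = phi_1 gamma(0) + phi_2 gamma(1) + c_1
  (E2) gamma(2) = phi_1 gamma(1) + phi_2 gamma(0)
From (E1): gamma(1) = A gamma(0) + B with
  A = phi_1 / (1 - phi_2) = -0.502 / 0.652 = -0.769939,   B = c_1 / (1 - phi_2) = -0.366 / 0.652 = -0.56135.
Insert (E2) into (E0): gamma(0) (1 - phi_2^2) = phi_1 (1 + phi_2) gamma(1) + c_0.
  phi_1 (1 + phi_2) = (-0.502)(1.348) = -0.676696,   1 - phi_2^2 = 0.878896.
Replace gamma(1) by A gamma(0) + B and collect gamma(0):
  gamma(0) [0.878896 - (-0.676696)(-0.769939)] = (-0.676696)(-0.56135) + 1.317688
  gamma(0) * 0.357882 = 1.697551
  gamma(0) = 1.697551 / 0.357882 = 4.743332.
Therefore gamma(0) = 4.7433 (to 4 decimal places).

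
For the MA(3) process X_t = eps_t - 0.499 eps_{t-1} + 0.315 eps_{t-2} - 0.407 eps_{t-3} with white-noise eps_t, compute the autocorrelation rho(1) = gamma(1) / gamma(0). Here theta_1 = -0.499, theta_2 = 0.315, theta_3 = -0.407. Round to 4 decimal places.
\rho(1) = -0.5181

For an MA(q) process with theta_0 = 1, the autocovariance is
  gamma(k) = sigma^2 * sum_{i=0..q-k} theta_i * theta_{i+k},
and rho(k) = gamma(k) / gamma(0). Sigma^2 cancels.
  numerator   = (1)*(-0.499) + (-0.499)*(0.315) + (0.315)*(-0.407) = -0.78439.
  denominator = (1)^2 + (-0.499)^2 + (0.315)^2 + (-0.407)^2 = 1.513875.
  rho(1) = -0.78439 / 1.513875 = -0.5181.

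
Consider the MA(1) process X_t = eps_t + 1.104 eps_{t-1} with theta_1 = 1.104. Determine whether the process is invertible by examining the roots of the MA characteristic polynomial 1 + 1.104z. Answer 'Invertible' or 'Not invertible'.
\text{Not invertible}

The MA(q) characteristic polynomial is P(z) = 1 + 1.104z.
Invertibility requires all roots to lie outside the unit circle, i.e. |z| > 1 for every root.
This is linear in z: 1 + (1.104) z = 0  =>  z = -1/(1.104) = -0.905797,  |z| = 0.905797.
Moduli of all roots: 0.9058.
All moduli strictly greater than 1? No.
Verdict: Not invertible.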